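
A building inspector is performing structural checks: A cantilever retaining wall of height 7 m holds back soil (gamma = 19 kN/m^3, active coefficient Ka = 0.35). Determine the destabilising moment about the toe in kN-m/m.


Pa = 0.5 * Ka * gamma * H^2
= 0.5 * 0.35 * 19 * 7^2
= 162.925 kN/m
Arm = H / 3 = 7 / 3 = 2.3333 m
Mo = Pa * arm = Pa * H / 3 = 162.925 * 7 / 3 = 380.1583 kN-m/m

380.1583 kN-m/m


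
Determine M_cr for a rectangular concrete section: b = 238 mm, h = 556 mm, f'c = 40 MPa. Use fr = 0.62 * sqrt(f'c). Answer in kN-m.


fr = 0.62 * sqrt(40) = 0.62 * 6.3246 = 3.9212 MPa
I = 238 * 556^3 / 12 = 3408945717.33 mm^4
y_t = 278.0 mm
M_cr = fr * I / y_t = 3.9212 * 3408945717.33 / 278.0 N-mm
= 48.0836 kN-m

48.0836 kN-m


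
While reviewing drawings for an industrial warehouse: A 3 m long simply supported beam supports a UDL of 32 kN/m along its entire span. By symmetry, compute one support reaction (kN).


Total load = w * L = 32 * 3 = 96 kN
By symmetry, each reaction R = total / 2 = 96 / 2 = 48.0 kN

48.0 kN


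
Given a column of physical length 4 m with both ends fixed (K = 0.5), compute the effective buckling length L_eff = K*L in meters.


L_eff = K * L
= 0.5 * 4
= 2.0 m

2.0 m


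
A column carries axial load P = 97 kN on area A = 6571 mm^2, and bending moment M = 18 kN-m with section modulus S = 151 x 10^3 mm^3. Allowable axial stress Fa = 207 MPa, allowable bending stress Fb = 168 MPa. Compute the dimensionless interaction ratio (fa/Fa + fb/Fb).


f_a = P / A = 97000.0 / 6571 = 14.7618 MPa
f_b = M / S = 18000000.0 / 151000.0 = 119.2053 MPa
Ratio = f_a / Fa + f_b / Fb
= 14.7618 / 207 + 119.2053 / 168
= 0.7809 (dimensionless)

0.7809 (dimensionless)


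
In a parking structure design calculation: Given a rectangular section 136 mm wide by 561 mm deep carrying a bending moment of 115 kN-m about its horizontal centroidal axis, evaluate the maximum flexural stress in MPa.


I = b * h^3 / 12 = 136 * 561^3 / 12 = 2000996118.0 mm^4
y = h / 2 = 561 / 2 = 280.5 mm
M = 115 kN-m = 115000000.0 N-mm
sigma = M * y / I = 115000000.0 * 280.5 / 2000996118.0
= 16.12 MPa

16.12 MPa


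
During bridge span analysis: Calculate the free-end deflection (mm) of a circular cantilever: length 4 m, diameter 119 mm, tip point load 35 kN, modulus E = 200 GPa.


I = pi * d^4 / 64 = pi * 119^4 / 64 = 9843685.83 mm^4
L = 4000.0 mm, P = 35000.0 N, E = 200000.0 MPa
delta = P * L^3 / (3 * E * I)
= 35000.0 * 4000.0^3 / (3 * 200000.0 * 9843685.83)
= 379.2617 mm

379.2617 mm


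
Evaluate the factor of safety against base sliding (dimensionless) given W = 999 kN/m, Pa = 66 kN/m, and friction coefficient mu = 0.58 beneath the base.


Resisting force = mu * W = 0.58 * 999 = 579.42 kN/m
FOS = Resisting / Driving = 579.42 / 66
= 8.7791 (dimensionless)

8.7791 (dimensionless)


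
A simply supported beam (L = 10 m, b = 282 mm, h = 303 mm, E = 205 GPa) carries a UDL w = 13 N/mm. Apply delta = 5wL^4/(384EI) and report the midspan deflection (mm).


I = 282 * 303^3 / 12 = 653725984.5 mm^4
L = 10000.0 mm, w = 13 N/mm, E = 205000.0 MPa
delta = 5 * w * L^4 / (384 * E * I)
= 5 * 13 * 10000.0^4 / (384 * 205000.0 * 653725984.5)
= 12.6308 mm

12.6308 mm


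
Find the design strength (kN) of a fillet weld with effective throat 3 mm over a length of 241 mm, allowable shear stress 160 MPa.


Strength = throat * length * allowable stress
= 3 * 241 * 160 N
= 115680 N
= 115.68 kN

115.68 kN


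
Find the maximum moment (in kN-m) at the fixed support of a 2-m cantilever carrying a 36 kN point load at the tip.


For a cantilever with a point load at the free end:
M_max = P * L = 36 * 2 = 72 kN-m

72 kN-m


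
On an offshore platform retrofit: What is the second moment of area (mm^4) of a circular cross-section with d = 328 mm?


r = d / 2 = 328 / 2 = 164.0 mm
I = pi * r^4 / 4 = pi * 164.0^4 / 4
= 568152959.9 mm^4

568152959.9 mm^4


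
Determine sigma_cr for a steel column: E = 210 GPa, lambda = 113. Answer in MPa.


sigma_cr = pi^2 * E / lambda^2
= 9.8696 * 210000.0 / 113^2
= 9.8696 * 210000.0 / 12769
= 162.3163 MPa

162.3163 MPa


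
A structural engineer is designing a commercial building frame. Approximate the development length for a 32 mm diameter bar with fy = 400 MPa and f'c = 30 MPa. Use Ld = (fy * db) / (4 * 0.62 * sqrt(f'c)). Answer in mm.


Ld = (fy * db) / (4 * 0.62 * sqrt(f'c))
= (400 * 32) / (4 * 0.62 * sqrt(30))
= 12800 / 13.5835
= 942.32 mm

942.32 mm


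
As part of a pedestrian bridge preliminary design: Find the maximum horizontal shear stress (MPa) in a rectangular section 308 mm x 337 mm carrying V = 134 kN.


A = b * h = 308 * 337 = 103796 mm^2
V = 134 kN = 134000.0 N
tau_max = 1.5 * V / A = 1.5 * 134000.0 / 103796
= 1.9365 MPa

1.9365 MPa


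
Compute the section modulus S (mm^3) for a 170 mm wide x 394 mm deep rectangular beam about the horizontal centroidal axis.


S = b * h^2 / 6
= 170 * 394^2 / 6
= 170 * 155236 / 6
= 4398353.33 mm^3

4398353.33 mm^3


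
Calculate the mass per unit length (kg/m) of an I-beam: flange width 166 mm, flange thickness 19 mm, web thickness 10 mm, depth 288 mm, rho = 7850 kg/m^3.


A_flanges = 2 * 166 * 19 = 6308 mm^2
A_web = (288 - 2 * 19) * 10 = 2500 mm^2
A_total = 6308 + 2500 = 8808 mm^2 = 0.008808 m^2
Weight = rho * A = 7850 * 0.008808 = 69.1428 kg/m

69.1428 kg/m


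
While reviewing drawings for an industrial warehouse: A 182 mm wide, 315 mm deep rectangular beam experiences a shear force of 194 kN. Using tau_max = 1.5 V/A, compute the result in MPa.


A = b * h = 182 * 315 = 57330 mm^2
V = 194 kN = 194000.0 N
tau_max = 1.5 * V / A = 1.5 * 194000.0 / 57330
= 5.0759 MPa

5.0759 MPa


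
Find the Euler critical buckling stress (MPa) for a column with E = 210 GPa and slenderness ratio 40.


sigma_cr = pi^2 * E / lambda^2
= 9.8696 * 210000.0 / 40^2
= 9.8696 * 210000.0 / 1600
= 1295.3856 MPa

1295.3856 MPa


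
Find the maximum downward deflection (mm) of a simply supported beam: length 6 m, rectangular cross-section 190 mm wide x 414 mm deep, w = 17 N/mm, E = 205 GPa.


I = 190 * 414^3 / 12 = 1123500780.0 mm^4
L = 6000.0 mm, w = 17 N/mm, E = 205000.0 MPa
delta = 5 * w * L^4 / (384 * E * I)
= 5 * 17 * 6000.0^4 / (384 * 205000.0 * 1123500780.0)
= 1.2456 mm

1.2456 mm


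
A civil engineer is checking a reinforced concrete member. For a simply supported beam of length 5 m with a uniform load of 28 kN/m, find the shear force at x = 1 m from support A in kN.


R_A = w * L / 2 = 28 * 5 / 2 = 70.0 kN
V(x) = R_A - w * x = 70.0 - 28 * 1
= 42.0 kN

42.0 kN


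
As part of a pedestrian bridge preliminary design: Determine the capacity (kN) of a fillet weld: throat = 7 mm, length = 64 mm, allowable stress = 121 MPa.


Strength = throat * length * allowable stress
= 7 * 64 * 121 N
= 54208 N
= 54.21 kN

54.21 kN


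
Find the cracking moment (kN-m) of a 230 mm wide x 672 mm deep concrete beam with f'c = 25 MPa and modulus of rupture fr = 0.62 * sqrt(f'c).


fr = 0.62 * sqrt(25) = 0.62 * 5.0 = 3.1 MPa
I = 230 * 672^3 / 12 = 5816401920.0 mm^4
y_t = 336.0 mm
M_cr = fr * I / y_t = 3.1 * 5816401920.0 / 336.0 N-mm
= 53.6632 kN-m

53.6632 kN-m


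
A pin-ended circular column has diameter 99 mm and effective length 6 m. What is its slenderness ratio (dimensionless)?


Radius of gyration r = d / 4 = 99 / 4 = 24.75 mm
L_eff = 6000.0 mm
Slenderness ratio = L / r = 6000.0 / 24.75 = 242.42 (dimensionless)

242.42 (dimensionless)


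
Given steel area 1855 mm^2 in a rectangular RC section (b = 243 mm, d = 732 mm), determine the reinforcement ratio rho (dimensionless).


rho = As / (b * d)
= 1855 / (243 * 732)
= 1855 / 177876
= 0.010429 (dimensionless)

0.010429 (dimensionless)


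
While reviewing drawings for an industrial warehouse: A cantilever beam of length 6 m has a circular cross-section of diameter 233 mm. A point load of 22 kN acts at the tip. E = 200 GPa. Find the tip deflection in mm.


I = pi * d^4 / 64 = pi * 233^4 / 64 = 144675030.57 mm^4
L = 6000.0 mm, P = 22000.0 N, E = 200000.0 MPa
delta = P * L^3 / (3 * E * I)
= 22000.0 * 6000.0^3 / (3 * 200000.0 * 144675030.57)
= 54.7434 mm

54.7434 mm


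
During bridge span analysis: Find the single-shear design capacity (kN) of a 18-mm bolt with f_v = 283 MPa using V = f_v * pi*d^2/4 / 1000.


A = pi * d^2 / 4 = pi * 18^2 / 4 = 254.469 mm^2
V = f_v * A / 1000 = 283 * 254.469 / 1000
= 72.0147 kN

72.0147 kN


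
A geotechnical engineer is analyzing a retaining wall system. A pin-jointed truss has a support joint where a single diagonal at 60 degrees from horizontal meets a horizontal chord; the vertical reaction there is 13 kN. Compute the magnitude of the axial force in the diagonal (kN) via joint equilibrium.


At the joint, only the diagonal has a vertical component, so vertical equilibrium gives:
F * sin(60) = 13
F = 13 / sin(60)
= 13 / 0.866025
= 15.01 kN

15.01 kN


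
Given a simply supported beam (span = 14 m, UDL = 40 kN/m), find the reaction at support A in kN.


Total load = w * L = 40 * 14 = 560 kN
By symmetry, each reaction R = total / 2 = 560 / 2 = 280.0 kN

280.0 kN


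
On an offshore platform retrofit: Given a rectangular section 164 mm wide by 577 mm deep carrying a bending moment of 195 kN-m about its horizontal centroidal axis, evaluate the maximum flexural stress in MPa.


I = b * h^3 / 12 = 164 * 577^3 / 12 = 2625367117.67 mm^4
y = h / 2 = 577 / 2 = 288.5 mm
M = 195 kN-m = 195000000.0 N-mm
sigma = M * y / I = 195000000.0 * 288.5 / 2625367117.67
= 21.43 MPa

21.43 MPa


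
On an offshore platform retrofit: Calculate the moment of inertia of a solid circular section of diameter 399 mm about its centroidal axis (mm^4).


r = d / 2 = 399 / 2 = 199.5 mm
I = pi * r^4 / 4 = pi * 199.5^4 / 4
= 1244117736.22 mm^4

1244117736.22 mm^4


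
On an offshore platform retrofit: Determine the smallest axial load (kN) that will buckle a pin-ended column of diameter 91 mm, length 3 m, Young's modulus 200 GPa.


I = pi * d^4 / 64 = 3366165.53 mm^4
L = 3000.0 mm
P_cr = pi^2 * E * I / L^2
= 9.8696 * 200000.0 * 3366165.53 / 3000.0^2
= 738282.71 N = 738.2827 kN

738.2827 kN


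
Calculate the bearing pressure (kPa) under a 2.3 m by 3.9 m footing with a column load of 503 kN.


A = 2.3 * 3.9 = 8.97 m^2
q = P / A = 503 / 8.97
= 56.0758 kPa

56.0758 kPa


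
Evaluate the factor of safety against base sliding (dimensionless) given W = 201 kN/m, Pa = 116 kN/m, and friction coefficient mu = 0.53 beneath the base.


Resisting force = mu * W = 0.53 * 201 = 106.53 kN/m
FOS = Resisting / Driving = 106.53 / 116
= 0.9184 (dimensionless)

0.9184 (dimensionless)


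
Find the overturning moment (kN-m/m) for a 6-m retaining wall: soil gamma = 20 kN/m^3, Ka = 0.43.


Pa = 0.5 * Ka * gamma * H^2
= 0.5 * 0.43 * 20 * 6^2
= 154.8 kN/m
Arm = H / 3 = 6 / 3 = 2.0 m
Mo = Pa * arm = Pa * H / 3 = 154.8 * 6 / 3 = 309.6 kN-m/m

309.6 kN-m/m


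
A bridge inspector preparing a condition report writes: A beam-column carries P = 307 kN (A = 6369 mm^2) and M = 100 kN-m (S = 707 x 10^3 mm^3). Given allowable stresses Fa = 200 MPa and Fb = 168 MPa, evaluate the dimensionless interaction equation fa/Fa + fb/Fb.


f_a = P / A = 307000.0 / 6369 = 48.2022 MPa
f_b = M / S = 100000000.0 / 707000.0 = 141.4427 MPa
Ratio = f_a / Fa + f_b / Fb
= 48.2022 / 200 + 141.4427 / 168
= 1.0829 (dimensionless)

1.0829 (dimensionless)


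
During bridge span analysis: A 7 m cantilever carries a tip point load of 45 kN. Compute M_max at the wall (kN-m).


For a cantilever with a point load at the free end:
M_max = P * L = 45 * 7 = 315 kN-m

315 kN-m


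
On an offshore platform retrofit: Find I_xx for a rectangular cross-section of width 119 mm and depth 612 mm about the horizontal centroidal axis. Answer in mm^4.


I = b * h^3 / 12
= 119 * 612^3 / 12
= 119 * 229220928 / 12
= 2273107536.0 mm^4

2273107536.0 mm^4


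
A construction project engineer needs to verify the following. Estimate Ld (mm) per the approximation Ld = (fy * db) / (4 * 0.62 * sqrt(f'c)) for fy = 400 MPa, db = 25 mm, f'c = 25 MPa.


Ld = (fy * db) / (4 * 0.62 * sqrt(f'c))
= (400 * 25) / (4 * 0.62 * sqrt(25))
= 10000 / 12.4
= 806.45 mm

806.45 mm


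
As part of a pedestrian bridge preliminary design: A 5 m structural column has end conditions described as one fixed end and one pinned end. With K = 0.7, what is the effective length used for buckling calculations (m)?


L_eff = K * L
= 0.7 * 5
= 3.5 m

3.5 m


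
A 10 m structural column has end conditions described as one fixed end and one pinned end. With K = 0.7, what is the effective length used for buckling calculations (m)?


L_eff = K * L
= 0.7 * 10
= 7.0 m

7.0 m


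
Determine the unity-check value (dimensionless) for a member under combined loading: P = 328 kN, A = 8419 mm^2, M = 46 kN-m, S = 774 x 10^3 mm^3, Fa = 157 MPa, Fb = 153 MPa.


f_a = P / A = 328000.0 / 8419 = 38.9595 MPa
f_b = M / S = 46000000.0 / 774000.0 = 59.4315 MPa
Ratio = f_a / Fa + f_b / Fb
= 38.9595 / 157 + 59.4315 / 153
= 0.6366 (dimensionless)

0.6366 (dimensionless)


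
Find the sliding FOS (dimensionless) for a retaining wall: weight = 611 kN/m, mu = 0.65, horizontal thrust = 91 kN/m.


Resisting force = mu * W = 0.65 * 611 = 397.15 kN/m
FOS = Resisting / Driving = 397.15 / 91
= 4.3643 (dimensionless)

4.3643 (dimensionless)


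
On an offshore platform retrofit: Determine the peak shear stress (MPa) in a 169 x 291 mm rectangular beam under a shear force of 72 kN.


A = b * h = 169 * 291 = 49179 mm^2
V = 72 kN = 72000.0 N
tau_max = 1.5 * V / A = 1.5 * 72000.0 / 49179
= 2.1961 MPa

2.1961 MPa


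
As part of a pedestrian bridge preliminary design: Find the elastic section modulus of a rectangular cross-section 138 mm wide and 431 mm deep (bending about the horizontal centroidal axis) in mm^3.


S = b * h^2 / 6
= 138 * 431^2 / 6
= 138 * 185761 / 6
= 4272503.0 mm^3

4272503.0 mm^3


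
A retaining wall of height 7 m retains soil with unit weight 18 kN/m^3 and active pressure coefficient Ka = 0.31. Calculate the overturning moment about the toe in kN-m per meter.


Pa = 0.5 * Ka * gamma * H^2
= 0.5 * 0.31 * 18 * 7^2
= 136.71 kN/m
Arm = H / 3 = 7 / 3 = 2.3333 m
Mo = Pa * arm = Pa * H / 3 = 136.71 * 7 / 3 = 318.99 kN-m/m

318.99 kN-m/m


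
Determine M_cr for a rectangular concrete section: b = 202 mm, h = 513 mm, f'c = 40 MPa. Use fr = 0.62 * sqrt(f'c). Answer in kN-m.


fr = 0.62 * sqrt(40) = 0.62 * 6.3246 = 3.9212 MPa
I = 202 * 513^3 / 12 = 2272595899.5 mm^4
y_t = 256.5 mm
M_cr = fr * I / y_t = 3.9212 * 2272595899.5 / 256.5 N-mm
= 34.7421 kN-m

34.7421 kN-m


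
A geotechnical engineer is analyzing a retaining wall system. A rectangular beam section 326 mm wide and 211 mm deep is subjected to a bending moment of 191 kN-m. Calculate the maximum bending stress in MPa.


I = b * h^3 / 12 = 326 * 211^3 / 12 = 255201792.17 mm^4
y = h / 2 = 211 / 2 = 105.5 mm
M = 191 kN-m = 191000000.0 N-mm
sigma = M * y / I = 191000000.0 * 105.5 / 255201792.17
= 78.96 MPa

78.96 MPa


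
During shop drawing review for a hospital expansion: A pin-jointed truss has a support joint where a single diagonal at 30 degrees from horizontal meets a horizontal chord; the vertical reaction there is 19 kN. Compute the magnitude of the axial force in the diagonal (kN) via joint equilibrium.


At the joint, only the diagonal has a vertical component, so vertical equilibrium gives:
F * sin(30) = 19
F = 19 / sin(30)
= 19 / 0.5
= 38.0 kN

38.0 kN


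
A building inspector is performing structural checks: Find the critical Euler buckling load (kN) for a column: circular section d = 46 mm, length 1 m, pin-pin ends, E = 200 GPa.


I = pi * d^4 / 64 = 219786.61 mm^4
L = 1000.0 mm
P_cr = pi^2 * E * I / L^2
= 9.8696 * 200000.0 * 219786.61 / 1000.0^2
= 433841.37 N = 433.8414 kN

433.8414 kN


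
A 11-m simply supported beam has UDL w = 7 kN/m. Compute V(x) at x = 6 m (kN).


R_A = w * L / 2 = 7 * 11 / 2 = 38.5 kN
V(x) = R_A - w * x = 38.5 - 7 * 6
= -3.5 kN

-3.5 kN


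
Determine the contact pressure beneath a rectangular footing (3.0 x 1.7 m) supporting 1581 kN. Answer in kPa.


A = 3.0 * 1.7 = 5.1 m^2
q = P / A = 1581 / 5.1
= 310.0 kPa

310.0 kPa


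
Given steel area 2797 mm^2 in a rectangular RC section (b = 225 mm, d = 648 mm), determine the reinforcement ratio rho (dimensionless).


rho = As / (b * d)
= 2797 / (225 * 648)
= 2797 / 145800
= 0.019184 (dimensionless)

0.019184 (dimensionless)


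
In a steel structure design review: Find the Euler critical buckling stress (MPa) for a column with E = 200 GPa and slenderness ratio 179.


sigma_cr = pi^2 * E / lambda^2
= 9.8696 * 200000.0 / 179^2
= 9.8696 * 200000.0 / 32041
= 61.6061 MPa

61.6061 MPa


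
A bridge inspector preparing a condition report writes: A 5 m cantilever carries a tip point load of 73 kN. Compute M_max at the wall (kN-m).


For a cantilever with a point load at the free end:
M_max = P * L = 73 * 5 = 365 kN-m

365 kN-m


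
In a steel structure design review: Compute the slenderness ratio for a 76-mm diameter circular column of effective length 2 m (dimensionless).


Radius of gyration r = d / 4 = 76 / 4 = 19.0 mm
L_eff = 2000.0 mm
Slenderness ratio = L / r = 2000.0 / 19.0 = 105.26 (dimensionless)

105.26 (dimensionless)


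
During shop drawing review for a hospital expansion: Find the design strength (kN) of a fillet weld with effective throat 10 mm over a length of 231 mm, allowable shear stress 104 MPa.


Strength = throat * length * allowable stress
= 10 * 231 * 104 N
= 240240 N
= 240.24 kN

240.24 kN


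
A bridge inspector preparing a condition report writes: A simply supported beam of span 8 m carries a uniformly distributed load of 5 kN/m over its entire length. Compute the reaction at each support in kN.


Total load = w * L = 5 * 8 = 40 kN
By symmetry, each reaction R = total / 2 = 40 / 2 = 20.0 kN

20.0 kN


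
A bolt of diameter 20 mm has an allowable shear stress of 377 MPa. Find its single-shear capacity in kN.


A = pi * d^2 / 4 = pi * 20^2 / 4 = 314.1593 mm^2
V = f_v * A / 1000 = 377 * 314.1593 / 1000
= 118.438 kN

118.438 kN


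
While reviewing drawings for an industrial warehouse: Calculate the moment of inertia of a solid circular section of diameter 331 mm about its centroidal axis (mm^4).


r = d / 2 = 331 / 2 = 165.5 mm
I = pi * r^4 / 4 = pi * 165.5^4 / 4
= 589225961.58 mm^4

589225961.58 mm^4


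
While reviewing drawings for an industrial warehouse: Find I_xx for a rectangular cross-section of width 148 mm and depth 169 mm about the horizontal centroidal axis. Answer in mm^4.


I = b * h^3 / 12
= 148 * 169^3 / 12
= 148 * 4826809 / 12
= 59530644.33 mm^4

59530644.33 mm^4


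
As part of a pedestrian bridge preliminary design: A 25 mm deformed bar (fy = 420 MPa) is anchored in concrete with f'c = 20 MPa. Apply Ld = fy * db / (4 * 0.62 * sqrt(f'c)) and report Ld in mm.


Ld = (fy * db) / (4 * 0.62 * sqrt(f'c))
= (420 * 25) / (4 * 0.62 * sqrt(20))
= 10500 / 11.0909
= 946.72 mm

946.72 mm


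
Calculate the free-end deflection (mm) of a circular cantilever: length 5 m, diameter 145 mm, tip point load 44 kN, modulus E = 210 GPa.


I = pi * d^4 / 64 = pi * 145^4 / 64 = 21699109.31 mm^4
L = 5000.0 mm, P = 44000.0 N, E = 210000.0 MPa
delta = P * L^3 / (3 * E * I)
= 44000.0 * 5000.0^3 / (3 * 210000.0 * 21699109.31)
= 402.328 mm

402.328 mm


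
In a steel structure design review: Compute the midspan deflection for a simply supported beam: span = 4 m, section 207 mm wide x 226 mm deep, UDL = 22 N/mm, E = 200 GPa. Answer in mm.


I = 207 * 226^3 / 12 = 199119786.0 mm^4
L = 4000.0 mm, w = 22 N/mm, E = 200000.0 MPa
delta = 5 * w * L^4 / (384 * E * I)
= 5 * 22 * 4000.0^4 / (384 * 200000.0 * 199119786.0)
= 1.8414 mm

1.8414 mm


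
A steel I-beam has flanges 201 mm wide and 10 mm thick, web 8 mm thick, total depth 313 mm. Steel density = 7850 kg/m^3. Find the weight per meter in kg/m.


A_flanges = 2 * 201 * 10 = 4020 mm^2
A_web = (313 - 2 * 10) * 8 = 2344 mm^2
A_total = 4020 + 2344 = 6364 mm^2 = 0.006364 m^2
Weight = rho * A = 7850 * 0.006364 = 49.9574 kg/m

49.9574 kg/m


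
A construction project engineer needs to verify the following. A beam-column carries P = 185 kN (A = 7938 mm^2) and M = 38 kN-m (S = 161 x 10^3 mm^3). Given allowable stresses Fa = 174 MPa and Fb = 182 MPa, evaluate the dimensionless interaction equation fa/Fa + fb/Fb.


f_a = P / A = 185000.0 / 7938 = 23.3056 MPa
f_b = M / S = 38000000.0 / 161000.0 = 236.0248 MPa
Ratio = f_a / Fa + f_b / Fb
= 23.3056 / 174 + 236.0248 / 182
= 1.4308 (dimensionless)

1.4308 (dimensionless)


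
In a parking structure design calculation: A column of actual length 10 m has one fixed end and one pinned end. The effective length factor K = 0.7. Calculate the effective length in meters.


L_eff = K * L
= 0.7 * 10
= 7.0 m

7.0 m


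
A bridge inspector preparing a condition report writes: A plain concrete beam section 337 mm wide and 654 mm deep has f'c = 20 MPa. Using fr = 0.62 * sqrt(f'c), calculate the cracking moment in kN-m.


fr = 0.62 * sqrt(20) = 0.62 * 4.4721 = 2.7727 MPa
I = 337 * 654^3 / 12 = 7855645914.0 mm^4
y_t = 327.0 mm
M_cr = fr * I / y_t = 2.7727 * 7855645914.0 / 327.0 N-mm
= 66.6102 kN-m

66.6102 kN-m


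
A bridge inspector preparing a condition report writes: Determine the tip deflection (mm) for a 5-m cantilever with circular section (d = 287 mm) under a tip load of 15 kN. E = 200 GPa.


I = pi * d^4 / 64 = pi * 287^4 / 64 = 333040834.16 mm^4
L = 5000.0 mm, P = 15000.0 N, E = 200000.0 MPa
delta = P * L^3 / (3 * E * I)
= 15000.0 * 5000.0^3 / (3 * 200000.0 * 333040834.16)
= 9.3832 mm

9.3832 mm


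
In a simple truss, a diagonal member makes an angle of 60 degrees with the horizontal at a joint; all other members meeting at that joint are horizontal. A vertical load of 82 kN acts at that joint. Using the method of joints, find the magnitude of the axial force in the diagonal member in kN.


At the joint, only the diagonal has a vertical component, so vertical equilibrium gives:
F * sin(60) = 82
F = 82 / sin(60)
= 82 / 0.866025
= 94.69 kN

94.69 kN


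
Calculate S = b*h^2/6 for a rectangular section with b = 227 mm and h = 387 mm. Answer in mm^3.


S = b * h^2 / 6
= 227 * 387^2 / 6
= 227 * 149769 / 6
= 5666260.5 mm^3

5666260.5 mm^3


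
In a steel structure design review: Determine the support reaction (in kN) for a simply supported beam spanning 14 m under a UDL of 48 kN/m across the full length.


Total load = w * L = 48 * 14 = 672 kN
By symmetry, each reaction R = total / 2 = 672 / 2 = 336.0 kN

336.0 kN


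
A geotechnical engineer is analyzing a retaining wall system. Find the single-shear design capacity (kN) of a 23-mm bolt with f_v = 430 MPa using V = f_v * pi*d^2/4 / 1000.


A = pi * d^2 / 4 = pi * 23^2 / 4 = 415.4756 mm^2
V = f_v * A / 1000 = 430 * 415.4756 / 1000
= 178.6545 kN

178.6545 kN


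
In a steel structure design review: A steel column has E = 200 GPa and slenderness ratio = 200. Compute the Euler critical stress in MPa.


sigma_cr = pi^2 * E / lambda^2
= 9.8696 * 200000.0 / 200^2
= 9.8696 * 200000.0 / 40000
= 49.348 MPa

49.348 MPa


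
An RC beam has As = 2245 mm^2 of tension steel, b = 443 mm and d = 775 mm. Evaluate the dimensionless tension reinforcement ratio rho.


rho = As / (b * d)
= 2245 / (443 * 775)
= 2245 / 343325
= 0.006539 (dimensionless)

0.006539 (dimensionless)


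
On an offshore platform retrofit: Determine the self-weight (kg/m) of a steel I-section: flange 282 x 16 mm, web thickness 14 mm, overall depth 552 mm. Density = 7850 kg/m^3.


A_flanges = 2 * 282 * 16 = 9024 mm^2
A_web = (552 - 2 * 16) * 14 = 7280 mm^2
A_total = 9024 + 7280 = 16304 mm^2 = 0.016304 m^2
Weight = rho * A = 7850 * 0.016304 = 127.9864 kg/m

127.9864 kg/m


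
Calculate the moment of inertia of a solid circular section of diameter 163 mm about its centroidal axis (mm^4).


r = d / 2 = 163 / 2 = 81.5 mm
I = pi * r^4 / 4 = pi * 81.5^4 / 4
= 34651362.54 mm^4

34651362.54 mm^4


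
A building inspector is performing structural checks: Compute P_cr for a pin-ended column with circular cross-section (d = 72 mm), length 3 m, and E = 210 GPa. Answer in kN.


I = pi * d^4 / 64 = 1319167.32 mm^4
L = 3000.0 mm
P_cr = pi^2 * E * I / L^2
= 9.8696 * 210000.0 * 1319167.32 / 3000.0^2
= 303792.06 N = 303.7921 kN

303.7921 kN


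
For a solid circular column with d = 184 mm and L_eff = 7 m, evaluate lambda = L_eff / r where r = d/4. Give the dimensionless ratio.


Radius of gyration r = d / 4 = 184 / 4 = 46.0 mm
L_eff = 7000.0 mm
Slenderness ratio = L / r = 7000.0 / 46.0 = 152.17 (dimensionless)

152.17 (dimensionless)


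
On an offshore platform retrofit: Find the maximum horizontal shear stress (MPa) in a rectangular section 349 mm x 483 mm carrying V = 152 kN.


A = b * h = 349 * 483 = 168567 mm^2
V = 152 kN = 152000.0 N
tau_max = 1.5 * V / A = 1.5 * 152000.0 / 168567
= 1.3526 MPa

1.3526 MPa


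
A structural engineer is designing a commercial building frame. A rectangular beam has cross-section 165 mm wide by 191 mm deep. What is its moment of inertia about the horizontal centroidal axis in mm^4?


I = b * h^3 / 12
= 165 * 191^3 / 12
= 165 * 6967871 / 12
= 95808226.25 mm^4

95808226.25 mm^4


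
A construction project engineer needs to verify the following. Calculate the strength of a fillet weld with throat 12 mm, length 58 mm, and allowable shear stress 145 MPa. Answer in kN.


Strength = throat * length * allowable stress
= 12 * 58 * 145 N
= 100920 N
= 100.92 kN

100.92 kN


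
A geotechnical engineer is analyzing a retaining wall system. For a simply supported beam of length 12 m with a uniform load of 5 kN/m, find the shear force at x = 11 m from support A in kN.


R_A = w * L / 2 = 5 * 12 / 2 = 30.0 kN
V(x) = R_A - w * x = 30.0 - 5 * 11
= -25.0 kN

-25.0 kN


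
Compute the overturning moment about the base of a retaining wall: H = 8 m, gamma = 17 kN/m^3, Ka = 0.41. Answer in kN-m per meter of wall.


Pa = 0.5 * Ka * gamma * H^2
= 0.5 * 0.41 * 17 * 8^2
= 223.04 kN/m
Arm = H / 3 = 8 / 3 = 2.6667 m
Mo = Pa * arm = Pa * H / 3 = 223.04 * 8 / 3 = 594.7733 kN-m/m

594.7733 kN-m/m


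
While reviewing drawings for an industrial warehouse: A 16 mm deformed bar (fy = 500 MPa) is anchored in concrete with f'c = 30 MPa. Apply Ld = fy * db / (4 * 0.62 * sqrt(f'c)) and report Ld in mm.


Ld = (fy * db) / (4 * 0.62 * sqrt(f'c))
= (500 * 16) / (4 * 0.62 * sqrt(30))
= 8000 / 13.5835
= 588.95 mm

588.95 mm


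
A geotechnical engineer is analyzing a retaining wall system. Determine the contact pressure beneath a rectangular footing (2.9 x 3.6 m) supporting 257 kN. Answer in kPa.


A = 2.9 * 3.6 = 10.44 m^2
q = P / A = 257 / 10.44
= 24.6169 kPa

24.6169 kPa


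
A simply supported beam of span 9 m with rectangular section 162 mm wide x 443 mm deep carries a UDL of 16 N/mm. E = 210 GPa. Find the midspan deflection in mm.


I = 162 * 443^3 / 12 = 1173667144.5 mm^4
L = 9000.0 mm, w = 16 N/mm, E = 210000.0 MPa
delta = 5 * w * L^4 / (384 * E * I)
= 5 * 16 * 9000.0^4 / (384 * 210000.0 * 1173667144.5)
= 5.5458 mm

5.5458 mm


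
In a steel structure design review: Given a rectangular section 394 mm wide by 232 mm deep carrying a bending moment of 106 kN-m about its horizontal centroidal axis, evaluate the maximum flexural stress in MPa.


I = b * h^3 / 12 = 394 * 232^3 / 12 = 409995349.33 mm^4
y = h / 2 = 232 / 2 = 116.0 mm
M = 106 kN-m = 106000000.0 N-mm
sigma = M * y / I = 106000000.0 * 116.0 / 409995349.33
= 29.99 MPa

29.99 MPa


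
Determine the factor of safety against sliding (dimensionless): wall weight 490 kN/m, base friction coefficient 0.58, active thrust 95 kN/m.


Resisting force = mu * W = 0.58 * 490 = 284.2 kN/m
FOS = Resisting / Driving = 284.2 / 95
= 2.9916 (dimensionless)

2.9916 (dimensionless)


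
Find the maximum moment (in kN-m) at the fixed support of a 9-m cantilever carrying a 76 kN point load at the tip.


For a cantilever with a point load at the free end:
M_max = P * L = 76 * 9 = 684 kN-m

684 kN-m


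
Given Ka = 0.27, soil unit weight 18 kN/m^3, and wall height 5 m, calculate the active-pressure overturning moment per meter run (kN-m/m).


Pa = 0.5 * Ka * gamma * H^2
= 0.5 * 0.27 * 18 * 5^2
= 60.75 kN/m
Arm = H / 3 = 5 / 3 = 1.6667 m
Mo = Pa * arm = Pa * H / 3 = 60.75 * 5 / 3 = 101.25 kN-m/m

101.25 kN-m/m


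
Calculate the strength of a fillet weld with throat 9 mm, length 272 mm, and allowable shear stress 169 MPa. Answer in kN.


Strength = throat * length * allowable stress
= 9 * 272 * 169 N
= 413712 N
= 413.71 kN

413.71 kN


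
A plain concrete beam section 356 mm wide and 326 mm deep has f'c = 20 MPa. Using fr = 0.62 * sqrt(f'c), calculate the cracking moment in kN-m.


fr = 0.62 * sqrt(20) = 0.62 * 4.4721 = 2.7727 MPa
I = 356 * 326^3 / 12 = 1027830621.33 mm^4
y_t = 163.0 mm
M_cr = fr * I / y_t = 2.7727 * 1027830621.33 / 163.0 N-mm
= 17.484 kN-m

17.484 kN-m


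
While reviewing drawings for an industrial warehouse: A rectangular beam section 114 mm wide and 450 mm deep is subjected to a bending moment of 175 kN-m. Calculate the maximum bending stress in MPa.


I = b * h^3 / 12 = 114 * 450^3 / 12 = 865687500.0 mm^4
y = h / 2 = 450 / 2 = 225.0 mm
M = 175 kN-m = 175000000.0 N-mm
sigma = M * y / I = 175000000.0 * 225.0 / 865687500.0
= 45.48 MPa

45.48 MPa


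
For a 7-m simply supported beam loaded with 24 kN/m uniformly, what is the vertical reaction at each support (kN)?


Total load = w * L = 24 * 7 = 168 kN
By symmetry, each reaction R = total / 2 = 168 / 2 = 84.0 kN

84.0 kN


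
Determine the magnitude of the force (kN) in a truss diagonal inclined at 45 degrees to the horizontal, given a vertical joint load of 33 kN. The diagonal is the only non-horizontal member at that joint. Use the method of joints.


At the joint, only the diagonal has a vertical component, so vertical equilibrium gives:
F * sin(45) = 33
F = 33 / sin(45)
= 33 / 0.707107
= 46.67 kN

46.67 kN


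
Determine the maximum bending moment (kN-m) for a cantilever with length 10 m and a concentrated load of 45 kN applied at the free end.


For a cantilever with a point load at the free end:
M_max = P * L = 45 * 10 = 450 kN-m

450 kN-m


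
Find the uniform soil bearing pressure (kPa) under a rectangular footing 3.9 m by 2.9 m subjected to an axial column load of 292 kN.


A = 3.9 * 2.9 = 11.31 m^2
q = P / A = 292 / 11.31
= 25.8179 kPa

25.8179 kPa


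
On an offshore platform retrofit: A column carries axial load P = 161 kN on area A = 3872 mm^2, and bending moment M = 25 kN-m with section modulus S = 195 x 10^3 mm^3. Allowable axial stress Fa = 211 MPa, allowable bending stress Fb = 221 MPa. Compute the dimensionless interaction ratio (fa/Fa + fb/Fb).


f_a = P / A = 161000.0 / 3872 = 41.5806 MPa
f_b = M / S = 25000000.0 / 195000.0 = 128.2051 MPa
Ratio = f_a / Fa + f_b / Fb
= 41.5806 / 211 + 128.2051 / 221
= 0.7772 (dimensionless)

0.7772 (dimensionless)


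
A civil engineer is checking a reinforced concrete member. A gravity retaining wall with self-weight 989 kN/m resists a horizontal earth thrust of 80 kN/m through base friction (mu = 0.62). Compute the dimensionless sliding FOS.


Resisting force = mu * W = 0.62 * 989 = 613.18 kN/m
FOS = Resisting / Driving = 613.18 / 80
= 7.6647 (dimensionless)

7.6647 (dimensionless)


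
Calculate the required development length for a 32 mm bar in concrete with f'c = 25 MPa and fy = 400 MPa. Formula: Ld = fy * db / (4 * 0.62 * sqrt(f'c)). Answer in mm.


Ld = (fy * db) / (4 * 0.62 * sqrt(f'c))
= (400 * 32) / (4 * 0.62 * sqrt(25))
= 12800 / 12.4
= 1032.26 mm

1032.26 mm


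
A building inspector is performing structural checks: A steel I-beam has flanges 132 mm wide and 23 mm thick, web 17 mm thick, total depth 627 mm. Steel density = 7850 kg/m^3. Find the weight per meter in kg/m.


A_flanges = 2 * 132 * 23 = 6072 mm^2
A_web = (627 - 2 * 23) * 17 = 9877 mm^2
A_total = 6072 + 9877 = 15949 mm^2 = 0.015949 m^2
Weight = rho * A = 7850 * 0.015949 = 125.1997 kg/m

125.1997 kg/m


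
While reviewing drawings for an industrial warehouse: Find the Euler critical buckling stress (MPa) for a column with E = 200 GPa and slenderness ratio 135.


sigma_cr = pi^2 * E / lambda^2
= 9.8696 * 200000.0 / 135^2
= 9.8696 * 200000.0 / 18225
= 108.3084 MPa

108.3084 MPa


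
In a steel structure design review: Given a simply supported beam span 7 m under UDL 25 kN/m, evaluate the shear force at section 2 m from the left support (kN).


R_A = w * L / 2 = 25 * 7 / 2 = 87.5 kN
V(x) = R_A - w * x = 87.5 - 25 * 2
= 37.5 kN

37.5 kN


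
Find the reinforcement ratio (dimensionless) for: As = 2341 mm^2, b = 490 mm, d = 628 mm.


rho = As / (b * d)
= 2341 / (490 * 628)
= 2341 / 307720
= 0.007608 (dimensionless)

0.007608 (dimensionless)


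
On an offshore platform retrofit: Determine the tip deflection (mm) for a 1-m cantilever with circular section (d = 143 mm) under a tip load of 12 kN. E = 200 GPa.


I = pi * d^4 / 64 = pi * 143^4 / 64 = 20526459.59 mm^4
L = 1000.0 mm, P = 12000.0 N, E = 200000.0 MPa
delta = P * L^3 / (3 * E * I)
= 12000.0 * 1000.0^3 / (3 * 200000.0 * 20526459.59)
= 0.9744 mm

0.9744 mm


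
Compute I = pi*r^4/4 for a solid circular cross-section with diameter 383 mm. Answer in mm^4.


r = d / 2 = 383 / 2 = 191.5 mm
I = pi * r^4 / 4 = pi * 191.5^4 / 4
= 1056245798.85 mm^4

1056245798.85 mm^4


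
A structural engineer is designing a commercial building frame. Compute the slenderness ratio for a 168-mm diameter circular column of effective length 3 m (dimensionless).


Radius of gyration r = d / 4 = 168 / 4 = 42.0 mm
L_eff = 3000.0 mm
Slenderness ratio = L / r = 3000.0 / 42.0 = 71.43 (dimensionless)

71.43 (dimensionless)


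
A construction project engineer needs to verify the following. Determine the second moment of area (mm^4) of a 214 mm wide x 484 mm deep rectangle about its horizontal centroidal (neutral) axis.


I = b * h^3 / 12
= 214 * 484^3 / 12
= 214 * 113379904 / 12
= 2021941621.33 mm^4

2021941621.33 mm^4


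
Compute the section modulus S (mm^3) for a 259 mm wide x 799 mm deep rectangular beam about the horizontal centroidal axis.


S = b * h^2 / 6
= 259 * 799^2 / 6
= 259 * 638401 / 6
= 27557643.17 mm^3

27557643.17 mm^3


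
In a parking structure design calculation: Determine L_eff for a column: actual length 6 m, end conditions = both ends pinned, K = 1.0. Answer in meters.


L_eff = K * L
= 1.0 * 6
= 6.0 m

6.0 m


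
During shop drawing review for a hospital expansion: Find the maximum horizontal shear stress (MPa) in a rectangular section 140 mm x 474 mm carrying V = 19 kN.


A = b * h = 140 * 474 = 66360 mm^2
V = 19 kN = 19000.0 N
tau_max = 1.5 * V / A = 1.5 * 19000.0 / 66360
= 0.4295 MPa

0.4295 MPa


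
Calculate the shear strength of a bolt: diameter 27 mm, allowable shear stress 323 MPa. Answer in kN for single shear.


A = pi * d^2 / 4 = pi * 27^2 / 4 = 572.5553 mm^2
V = f_v * A / 1000 = 323 * 572.5553 / 1000
= 184.9353 kN

184.9353 kN


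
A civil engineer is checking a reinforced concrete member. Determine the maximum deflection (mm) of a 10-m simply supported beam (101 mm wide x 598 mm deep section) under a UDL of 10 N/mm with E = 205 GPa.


I = 101 * 598^3 / 12 = 1799880532.67 mm^4
L = 10000.0 mm, w = 10 N/mm, E = 205000.0 MPa
delta = 5 * w * L^4 / (384 * E * I)
= 5 * 10 * 10000.0^4 / (384 * 205000.0 * 1799880532.67)
= 3.5289 mm

3.5289 mm


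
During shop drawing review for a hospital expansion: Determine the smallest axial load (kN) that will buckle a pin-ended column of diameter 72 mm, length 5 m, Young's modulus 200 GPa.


I = pi * d^4 / 64 = 1319167.32 mm^4
L = 5000.0 mm
P_cr = pi^2 * E * I / L^2
= 9.8696 * 200000.0 * 1319167.32 / 5000.0^2
= 104157.28 N = 104.1573 kN

104.1573 kN


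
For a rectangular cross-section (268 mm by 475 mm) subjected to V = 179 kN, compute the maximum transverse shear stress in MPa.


A = b * h = 268 * 475 = 127300 mm^2
V = 179 kN = 179000.0 N
tau_max = 1.5 * V / A = 1.5 * 179000.0 / 127300
= 2.1092 MPa

2.1092 MPa


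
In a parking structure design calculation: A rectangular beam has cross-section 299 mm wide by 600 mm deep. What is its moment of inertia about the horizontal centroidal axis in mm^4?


I = b * h^3 / 12
= 299 * 600^3 / 12
= 299 * 216000000 / 12
= 5382000000.0 mm^4

5382000000.0 mm^4


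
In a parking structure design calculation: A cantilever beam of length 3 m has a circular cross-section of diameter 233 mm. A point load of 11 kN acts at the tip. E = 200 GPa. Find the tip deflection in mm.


I = pi * d^4 / 64 = pi * 233^4 / 64 = 144675030.57 mm^4
L = 3000.0 mm, P = 11000.0 N, E = 200000.0 MPa
delta = P * L^3 / (3 * E * I)
= 11000.0 * 3000.0^3 / (3 * 200000.0 * 144675030.57)
= 3.4215 mm

3.4215 mm


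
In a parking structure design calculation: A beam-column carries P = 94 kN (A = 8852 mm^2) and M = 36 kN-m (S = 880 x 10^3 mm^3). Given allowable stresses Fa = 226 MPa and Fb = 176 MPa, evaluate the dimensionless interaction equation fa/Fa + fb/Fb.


f_a = P / A = 94000.0 / 8852 = 10.6191 MPa
f_b = M / S = 36000000.0 / 880000.0 = 40.9091 MPa
Ratio = f_a / Fa + f_b / Fb
= 10.6191 / 226 + 40.9091 / 176
= 0.2794 (dimensionless)

0.2794 (dimensionless)


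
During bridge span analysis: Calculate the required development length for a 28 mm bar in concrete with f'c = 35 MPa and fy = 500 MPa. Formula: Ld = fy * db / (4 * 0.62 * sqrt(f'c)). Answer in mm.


Ld = (fy * db) / (4 * 0.62 * sqrt(f'c))
= (500 * 28) / (4 * 0.62 * sqrt(35))
= 14000 / 14.6719
= 954.21 mm

954.21 mm


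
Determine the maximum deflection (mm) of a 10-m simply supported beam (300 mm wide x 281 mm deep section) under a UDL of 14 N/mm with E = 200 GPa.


I = 300 * 281^3 / 12 = 554701025.0 mm^4
L = 10000.0 mm, w = 14 N/mm, E = 200000.0 MPa
delta = 5 * w * L^4 / (384 * E * I)
= 5 * 14 * 10000.0^4 / (384 * 200000.0 * 554701025.0)
= 16.4315 mm

16.4315 mm


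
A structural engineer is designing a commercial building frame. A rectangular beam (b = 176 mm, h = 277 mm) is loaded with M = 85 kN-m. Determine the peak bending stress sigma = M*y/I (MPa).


I = b * h^3 / 12 = 176 * 277^3 / 12 = 311724350.67 mm^4
y = h / 2 = 277 / 2 = 138.5 mm
M = 85 kN-m = 85000000.0 N-mm
sigma = M * y / I = 85000000.0 * 138.5 / 311724350.67
= 37.77 MPa

37.77 MPa


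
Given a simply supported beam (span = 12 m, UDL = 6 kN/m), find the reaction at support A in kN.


Total load = w * L = 6 * 12 = 72 kN
By symmetry, each reaction R = total / 2 = 72 / 2 = 36.0 kN

36.0 kN


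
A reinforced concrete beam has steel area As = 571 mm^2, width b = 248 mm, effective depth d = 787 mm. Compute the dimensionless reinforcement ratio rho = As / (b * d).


rho = As / (b * d)
= 571 / (248 * 787)
= 571 / 195176
= 0.002926 (dimensionless)

0.002926 (dimensionless)


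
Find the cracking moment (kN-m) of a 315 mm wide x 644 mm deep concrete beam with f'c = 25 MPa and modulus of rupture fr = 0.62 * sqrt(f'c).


fr = 0.62 * sqrt(25) = 0.62 * 5.0 = 3.1 MPa
I = 315 * 644^3 / 12 = 7011112080.0 mm^4
y_t = 322.0 mm
M_cr = fr * I / y_t = 3.1 * 7011112080.0 / 322.0 N-mm
= 67.4983 kN-m

67.4983 kN-m


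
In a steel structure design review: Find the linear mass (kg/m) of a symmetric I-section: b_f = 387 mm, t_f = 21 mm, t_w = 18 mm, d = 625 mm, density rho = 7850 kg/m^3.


A_flanges = 2 * 387 * 21 = 16254 mm^2
A_web = (625 - 2 * 21) * 18 = 10494 mm^2
A_total = 16254 + 10494 = 26748 mm^2 = 0.026748 m^2
Weight = rho * A = 7850 * 0.026748 = 209.9718 kg/m

209.9718 kg/m


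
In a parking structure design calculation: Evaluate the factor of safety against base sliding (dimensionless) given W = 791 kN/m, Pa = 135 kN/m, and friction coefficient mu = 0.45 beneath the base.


Resisting force = mu * W = 0.45 * 791 = 355.95 kN/m
FOS = Resisting / Driving = 355.95 / 135
= 2.6367 (dimensionless)

2.6367 (dimensionless)
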